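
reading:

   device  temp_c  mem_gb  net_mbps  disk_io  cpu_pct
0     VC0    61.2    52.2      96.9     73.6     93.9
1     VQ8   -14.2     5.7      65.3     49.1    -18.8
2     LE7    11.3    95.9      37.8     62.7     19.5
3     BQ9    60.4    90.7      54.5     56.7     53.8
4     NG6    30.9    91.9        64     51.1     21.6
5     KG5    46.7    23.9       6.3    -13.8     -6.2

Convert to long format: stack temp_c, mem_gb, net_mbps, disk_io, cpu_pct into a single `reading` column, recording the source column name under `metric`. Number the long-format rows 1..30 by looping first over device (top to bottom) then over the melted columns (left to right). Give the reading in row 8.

30 rows total (6 × 5). Row 8: index ⌊(8-1)/5⌋ = 1 into device → VQ8; (8-1) mod 5 = 2 into the melted columns → net_mbps.
So row 8 is (VQ8, net_mbps, 65.3); reading = 65.3.

65.3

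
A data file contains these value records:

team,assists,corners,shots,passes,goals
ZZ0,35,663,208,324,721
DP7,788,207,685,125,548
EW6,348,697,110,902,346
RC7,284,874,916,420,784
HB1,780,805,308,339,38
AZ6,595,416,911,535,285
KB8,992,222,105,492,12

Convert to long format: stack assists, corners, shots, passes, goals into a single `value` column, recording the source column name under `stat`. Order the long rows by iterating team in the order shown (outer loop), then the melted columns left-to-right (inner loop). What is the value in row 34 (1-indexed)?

35 rows total (7 × 5). Row 34: index ⌊(34-1)/5⌋ = 6 into team → KB8; (34-1) mod 5 = 3 into the melted columns → passes.
So row 34 is (KB8, passes, 492); value = 492.

492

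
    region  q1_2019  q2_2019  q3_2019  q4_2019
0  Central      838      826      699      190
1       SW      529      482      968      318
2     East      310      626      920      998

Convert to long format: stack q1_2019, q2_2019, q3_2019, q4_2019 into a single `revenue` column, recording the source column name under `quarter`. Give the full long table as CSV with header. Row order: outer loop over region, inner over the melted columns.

region,quarter,revenue
Central,q1_2019,838
Central,q2_2019,826
Central,q3_2019,699
Central,q4_2019,190
SW,q1_2019,529
SW,q2_2019,482
SW,q3_2019,968
SW,q4_2019,318
East,q1_2019,310
East,q2_2019,626
East,q3_2019,920
East,q4_2019,998

Each (region, column) pair becomes one row: 3 × 4 = 12 rows.
For example, (Central, q1_2019) → revenue=838.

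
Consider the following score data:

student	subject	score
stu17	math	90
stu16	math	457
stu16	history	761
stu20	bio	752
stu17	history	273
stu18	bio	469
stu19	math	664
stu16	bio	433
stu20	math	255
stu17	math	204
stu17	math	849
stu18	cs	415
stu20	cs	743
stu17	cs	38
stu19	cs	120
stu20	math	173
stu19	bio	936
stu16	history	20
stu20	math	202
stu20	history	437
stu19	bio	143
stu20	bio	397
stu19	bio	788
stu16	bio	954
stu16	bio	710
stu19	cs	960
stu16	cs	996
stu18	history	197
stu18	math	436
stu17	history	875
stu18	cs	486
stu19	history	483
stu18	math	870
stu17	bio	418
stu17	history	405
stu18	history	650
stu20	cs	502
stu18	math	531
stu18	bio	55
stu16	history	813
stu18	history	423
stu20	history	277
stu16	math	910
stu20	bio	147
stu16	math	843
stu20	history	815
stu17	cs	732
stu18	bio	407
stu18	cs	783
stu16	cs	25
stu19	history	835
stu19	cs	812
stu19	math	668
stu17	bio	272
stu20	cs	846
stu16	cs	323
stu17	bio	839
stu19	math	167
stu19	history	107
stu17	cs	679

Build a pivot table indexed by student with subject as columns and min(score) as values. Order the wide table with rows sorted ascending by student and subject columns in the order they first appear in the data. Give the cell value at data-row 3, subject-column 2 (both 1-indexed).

With rows sorted ascending by student, row 3 is student=stu18. subject columns in first-appearance order: math, history, bio, cs; column 2 is history.
Long rows with student=stu18, subject=history: min(197, 650, 423) = 197.

197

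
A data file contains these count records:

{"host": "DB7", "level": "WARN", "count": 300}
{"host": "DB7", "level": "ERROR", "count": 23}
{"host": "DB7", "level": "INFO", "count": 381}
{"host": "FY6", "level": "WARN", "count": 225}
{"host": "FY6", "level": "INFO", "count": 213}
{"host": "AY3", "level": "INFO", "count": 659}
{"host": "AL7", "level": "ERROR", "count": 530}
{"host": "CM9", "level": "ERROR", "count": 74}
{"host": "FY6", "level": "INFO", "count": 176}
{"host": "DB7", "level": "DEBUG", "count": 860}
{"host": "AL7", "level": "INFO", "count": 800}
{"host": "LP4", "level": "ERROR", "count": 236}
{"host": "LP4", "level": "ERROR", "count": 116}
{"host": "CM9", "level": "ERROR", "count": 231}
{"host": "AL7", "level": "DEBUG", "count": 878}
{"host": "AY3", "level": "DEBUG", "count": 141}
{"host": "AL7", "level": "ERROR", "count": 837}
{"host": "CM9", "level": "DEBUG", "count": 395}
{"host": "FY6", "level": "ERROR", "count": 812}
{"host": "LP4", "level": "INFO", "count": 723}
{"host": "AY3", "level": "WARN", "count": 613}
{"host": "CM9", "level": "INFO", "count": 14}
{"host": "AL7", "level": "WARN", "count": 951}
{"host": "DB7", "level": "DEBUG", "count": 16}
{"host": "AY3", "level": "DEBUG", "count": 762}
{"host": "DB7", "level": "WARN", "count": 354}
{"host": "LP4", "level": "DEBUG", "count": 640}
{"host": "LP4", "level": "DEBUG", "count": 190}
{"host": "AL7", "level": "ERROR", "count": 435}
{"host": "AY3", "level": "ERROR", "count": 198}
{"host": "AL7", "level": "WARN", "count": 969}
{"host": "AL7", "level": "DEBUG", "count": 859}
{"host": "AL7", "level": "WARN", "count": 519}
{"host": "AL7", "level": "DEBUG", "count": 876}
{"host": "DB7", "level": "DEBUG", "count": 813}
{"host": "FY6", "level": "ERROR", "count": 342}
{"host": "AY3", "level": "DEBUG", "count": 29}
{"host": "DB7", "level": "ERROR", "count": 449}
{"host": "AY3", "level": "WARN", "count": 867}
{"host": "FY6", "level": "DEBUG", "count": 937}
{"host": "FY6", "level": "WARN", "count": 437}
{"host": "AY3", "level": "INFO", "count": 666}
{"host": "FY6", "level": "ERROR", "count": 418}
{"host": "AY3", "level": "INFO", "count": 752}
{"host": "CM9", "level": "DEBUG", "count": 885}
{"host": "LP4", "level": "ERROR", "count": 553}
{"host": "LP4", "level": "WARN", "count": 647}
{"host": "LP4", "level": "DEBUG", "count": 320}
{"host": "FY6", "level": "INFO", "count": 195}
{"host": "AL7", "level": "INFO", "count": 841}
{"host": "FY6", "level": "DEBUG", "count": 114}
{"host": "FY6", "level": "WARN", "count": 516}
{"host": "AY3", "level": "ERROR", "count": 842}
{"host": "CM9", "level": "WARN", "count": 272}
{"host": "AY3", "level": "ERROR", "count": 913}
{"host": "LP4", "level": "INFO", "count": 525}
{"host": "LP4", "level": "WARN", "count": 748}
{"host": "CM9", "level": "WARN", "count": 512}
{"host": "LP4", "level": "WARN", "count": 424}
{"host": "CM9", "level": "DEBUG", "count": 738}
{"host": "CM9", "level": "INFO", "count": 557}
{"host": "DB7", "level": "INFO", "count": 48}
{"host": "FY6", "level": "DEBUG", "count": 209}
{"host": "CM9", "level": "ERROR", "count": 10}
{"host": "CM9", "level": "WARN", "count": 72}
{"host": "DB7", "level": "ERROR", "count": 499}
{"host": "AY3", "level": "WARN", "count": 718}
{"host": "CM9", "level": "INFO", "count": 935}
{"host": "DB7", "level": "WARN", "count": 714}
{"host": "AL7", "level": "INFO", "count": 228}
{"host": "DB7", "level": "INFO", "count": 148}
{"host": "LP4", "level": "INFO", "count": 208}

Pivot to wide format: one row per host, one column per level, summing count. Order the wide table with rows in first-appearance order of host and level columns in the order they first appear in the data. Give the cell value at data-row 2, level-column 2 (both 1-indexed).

With rows in first-appearance order of host, row 2 is host=FY6. level columns in first-appearance order: WARN, ERROR, INFO, DEBUG; column 2 is ERROR.
Long rows with host=FY6, level=ERROR: 812 + 342 + 418 = 1572.

1572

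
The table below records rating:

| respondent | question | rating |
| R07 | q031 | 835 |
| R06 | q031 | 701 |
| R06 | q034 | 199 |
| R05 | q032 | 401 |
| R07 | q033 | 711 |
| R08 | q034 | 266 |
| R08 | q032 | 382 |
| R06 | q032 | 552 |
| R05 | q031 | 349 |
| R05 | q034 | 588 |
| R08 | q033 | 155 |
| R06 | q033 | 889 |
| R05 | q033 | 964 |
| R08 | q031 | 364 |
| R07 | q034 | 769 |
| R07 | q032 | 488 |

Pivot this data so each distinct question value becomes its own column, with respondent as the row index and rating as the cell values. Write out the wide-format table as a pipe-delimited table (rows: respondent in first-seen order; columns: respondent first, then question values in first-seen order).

| respondent | q031 | q034 | q032 | q033 |
| R07 | 835 | 769 | 488 | 711 |
| R06 | 701 | 199 | 552 | 889 |
| R05 | 349 | 588 | 401 | 964 |
| R08 | 364 | 266 | 382 | 155 |

Columns: respondent plus the 4 distinct question values (q031, q034, q032, q033).
For example, row R07 column q031 takes rating=835 from the long row (R07, q031).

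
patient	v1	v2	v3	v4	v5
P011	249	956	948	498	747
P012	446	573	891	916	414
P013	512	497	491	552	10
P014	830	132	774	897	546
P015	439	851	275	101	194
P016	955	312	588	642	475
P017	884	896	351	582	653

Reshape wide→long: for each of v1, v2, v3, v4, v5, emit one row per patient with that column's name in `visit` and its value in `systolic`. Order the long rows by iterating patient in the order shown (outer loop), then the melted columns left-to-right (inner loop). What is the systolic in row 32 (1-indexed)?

35 rows total (7 × 5). Row 32: index ⌊(32-1)/5⌋ = 6 into patient → P017; (32-1) mod 5 = 1 into the melted columns → v2.
So row 32 is (P017, v2, 896); systolic = 896.

896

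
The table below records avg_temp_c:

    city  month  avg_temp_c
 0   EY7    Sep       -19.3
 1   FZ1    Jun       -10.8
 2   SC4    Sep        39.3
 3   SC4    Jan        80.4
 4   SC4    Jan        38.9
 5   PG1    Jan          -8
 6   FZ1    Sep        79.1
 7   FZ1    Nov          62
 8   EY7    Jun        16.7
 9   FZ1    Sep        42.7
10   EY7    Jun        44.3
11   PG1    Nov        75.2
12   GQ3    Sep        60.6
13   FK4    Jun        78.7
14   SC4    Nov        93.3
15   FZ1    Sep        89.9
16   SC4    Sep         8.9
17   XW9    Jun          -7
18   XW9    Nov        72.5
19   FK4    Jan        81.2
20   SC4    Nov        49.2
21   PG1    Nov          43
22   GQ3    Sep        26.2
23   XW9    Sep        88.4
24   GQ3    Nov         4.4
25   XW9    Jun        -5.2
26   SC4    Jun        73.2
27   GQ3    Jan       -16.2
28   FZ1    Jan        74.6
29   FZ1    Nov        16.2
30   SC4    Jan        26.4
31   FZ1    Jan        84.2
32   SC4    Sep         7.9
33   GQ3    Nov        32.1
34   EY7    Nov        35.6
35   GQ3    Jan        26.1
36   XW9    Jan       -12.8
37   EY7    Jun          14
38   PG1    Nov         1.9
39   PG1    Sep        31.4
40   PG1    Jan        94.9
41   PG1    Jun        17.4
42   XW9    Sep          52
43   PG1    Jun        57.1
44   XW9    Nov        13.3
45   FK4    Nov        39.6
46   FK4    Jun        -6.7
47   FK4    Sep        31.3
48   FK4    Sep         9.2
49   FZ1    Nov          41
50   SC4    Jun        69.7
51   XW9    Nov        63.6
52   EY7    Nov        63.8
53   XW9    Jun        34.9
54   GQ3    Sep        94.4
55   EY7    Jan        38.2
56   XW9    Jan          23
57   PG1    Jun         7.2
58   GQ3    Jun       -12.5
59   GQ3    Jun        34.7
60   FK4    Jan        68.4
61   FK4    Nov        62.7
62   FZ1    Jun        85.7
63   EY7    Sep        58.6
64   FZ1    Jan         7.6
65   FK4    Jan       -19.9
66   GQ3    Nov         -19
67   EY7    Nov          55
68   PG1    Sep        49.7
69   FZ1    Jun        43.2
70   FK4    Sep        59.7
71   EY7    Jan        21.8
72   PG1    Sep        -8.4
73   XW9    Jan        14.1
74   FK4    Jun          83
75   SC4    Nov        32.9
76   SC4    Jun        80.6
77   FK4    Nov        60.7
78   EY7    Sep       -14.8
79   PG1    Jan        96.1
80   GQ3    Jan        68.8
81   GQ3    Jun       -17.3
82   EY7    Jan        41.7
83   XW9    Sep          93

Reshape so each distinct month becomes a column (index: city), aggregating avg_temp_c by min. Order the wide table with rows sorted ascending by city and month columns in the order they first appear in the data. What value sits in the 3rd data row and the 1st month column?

42.7

With rows sorted ascending by city, row 3 is city=FZ1. month columns in first-appearance order: Sep, Jun, Jan, Nov; column 1 is Sep.
Long rows with city=FZ1, month=Sep: min(79.1, 42.7, 89.9) = 42.7.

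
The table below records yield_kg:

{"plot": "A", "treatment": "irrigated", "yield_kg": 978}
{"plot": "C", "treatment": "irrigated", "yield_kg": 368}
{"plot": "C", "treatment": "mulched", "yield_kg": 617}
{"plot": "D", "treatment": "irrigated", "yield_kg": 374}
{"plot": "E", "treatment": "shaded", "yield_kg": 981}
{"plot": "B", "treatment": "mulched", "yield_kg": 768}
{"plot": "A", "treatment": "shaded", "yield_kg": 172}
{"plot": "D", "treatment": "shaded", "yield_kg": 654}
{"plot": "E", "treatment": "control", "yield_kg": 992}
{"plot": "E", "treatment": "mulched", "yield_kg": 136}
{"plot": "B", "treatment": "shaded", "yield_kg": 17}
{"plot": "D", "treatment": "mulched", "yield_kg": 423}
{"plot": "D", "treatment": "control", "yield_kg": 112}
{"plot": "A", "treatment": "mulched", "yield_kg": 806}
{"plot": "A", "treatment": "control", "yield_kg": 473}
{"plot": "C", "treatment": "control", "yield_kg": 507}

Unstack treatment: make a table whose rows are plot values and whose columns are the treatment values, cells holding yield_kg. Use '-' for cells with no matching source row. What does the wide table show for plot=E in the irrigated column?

-

No long-format row has plot=E and treatment=irrigated, so the cell is -.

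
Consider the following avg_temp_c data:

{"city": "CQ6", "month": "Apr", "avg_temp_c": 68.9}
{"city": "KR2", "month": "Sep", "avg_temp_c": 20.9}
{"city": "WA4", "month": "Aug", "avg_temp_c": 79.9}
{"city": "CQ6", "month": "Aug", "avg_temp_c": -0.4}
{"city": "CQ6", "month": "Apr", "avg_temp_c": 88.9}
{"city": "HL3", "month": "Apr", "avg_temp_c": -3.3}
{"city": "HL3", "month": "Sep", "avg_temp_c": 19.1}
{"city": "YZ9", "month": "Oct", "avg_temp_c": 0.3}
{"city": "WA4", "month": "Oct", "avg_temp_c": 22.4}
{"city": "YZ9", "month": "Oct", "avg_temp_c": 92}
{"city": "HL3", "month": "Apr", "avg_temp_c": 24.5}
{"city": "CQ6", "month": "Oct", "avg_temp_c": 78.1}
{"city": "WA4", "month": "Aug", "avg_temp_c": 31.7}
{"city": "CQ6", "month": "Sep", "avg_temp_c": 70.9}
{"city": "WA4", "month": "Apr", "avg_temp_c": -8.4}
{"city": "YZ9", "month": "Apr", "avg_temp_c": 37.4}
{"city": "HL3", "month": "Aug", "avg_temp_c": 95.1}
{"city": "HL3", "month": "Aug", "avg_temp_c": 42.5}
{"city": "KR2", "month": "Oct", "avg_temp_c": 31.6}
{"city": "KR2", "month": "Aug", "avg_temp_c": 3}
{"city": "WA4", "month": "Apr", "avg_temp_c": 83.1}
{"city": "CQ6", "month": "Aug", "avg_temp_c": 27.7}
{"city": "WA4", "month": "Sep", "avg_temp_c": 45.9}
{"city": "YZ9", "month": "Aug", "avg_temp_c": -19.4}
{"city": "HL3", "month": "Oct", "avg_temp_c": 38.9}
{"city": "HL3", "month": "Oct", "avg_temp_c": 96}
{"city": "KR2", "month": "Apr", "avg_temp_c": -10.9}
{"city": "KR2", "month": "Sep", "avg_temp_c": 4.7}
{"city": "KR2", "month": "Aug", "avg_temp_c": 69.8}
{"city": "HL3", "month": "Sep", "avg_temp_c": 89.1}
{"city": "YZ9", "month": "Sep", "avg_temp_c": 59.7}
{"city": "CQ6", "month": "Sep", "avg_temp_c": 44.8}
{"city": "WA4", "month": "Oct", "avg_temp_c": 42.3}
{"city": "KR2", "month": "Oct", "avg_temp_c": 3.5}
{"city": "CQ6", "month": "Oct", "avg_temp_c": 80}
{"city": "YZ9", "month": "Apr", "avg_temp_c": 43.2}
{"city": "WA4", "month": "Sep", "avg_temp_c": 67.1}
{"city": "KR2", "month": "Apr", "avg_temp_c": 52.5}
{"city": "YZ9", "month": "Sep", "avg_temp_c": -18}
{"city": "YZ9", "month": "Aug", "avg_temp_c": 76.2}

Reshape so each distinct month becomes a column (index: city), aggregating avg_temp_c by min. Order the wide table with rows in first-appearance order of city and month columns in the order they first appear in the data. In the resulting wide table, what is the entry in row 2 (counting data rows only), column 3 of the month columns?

With rows in first-appearance order of city, row 2 is city=KR2. month columns in first-appearance order: Apr, Sep, Aug, Oct; column 3 is Aug.
Long rows with city=KR2, month=Aug: min(3, 69.8) = 3.

3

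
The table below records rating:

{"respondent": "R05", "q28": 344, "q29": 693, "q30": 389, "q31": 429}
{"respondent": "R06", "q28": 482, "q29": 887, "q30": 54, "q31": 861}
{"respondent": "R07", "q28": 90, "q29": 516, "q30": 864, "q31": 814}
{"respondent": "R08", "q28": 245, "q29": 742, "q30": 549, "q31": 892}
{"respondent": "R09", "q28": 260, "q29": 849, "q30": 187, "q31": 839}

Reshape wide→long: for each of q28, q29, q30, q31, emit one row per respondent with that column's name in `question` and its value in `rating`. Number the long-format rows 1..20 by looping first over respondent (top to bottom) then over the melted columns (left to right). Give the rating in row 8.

861

20 rows total (5 × 4). Row 8: index ⌊(8-1)/4⌋ = 1 into respondent → R06; (8-1) mod 4 = 3 into the melted columns → q31.
So row 8 is (R06, q31, 861); rating = 861.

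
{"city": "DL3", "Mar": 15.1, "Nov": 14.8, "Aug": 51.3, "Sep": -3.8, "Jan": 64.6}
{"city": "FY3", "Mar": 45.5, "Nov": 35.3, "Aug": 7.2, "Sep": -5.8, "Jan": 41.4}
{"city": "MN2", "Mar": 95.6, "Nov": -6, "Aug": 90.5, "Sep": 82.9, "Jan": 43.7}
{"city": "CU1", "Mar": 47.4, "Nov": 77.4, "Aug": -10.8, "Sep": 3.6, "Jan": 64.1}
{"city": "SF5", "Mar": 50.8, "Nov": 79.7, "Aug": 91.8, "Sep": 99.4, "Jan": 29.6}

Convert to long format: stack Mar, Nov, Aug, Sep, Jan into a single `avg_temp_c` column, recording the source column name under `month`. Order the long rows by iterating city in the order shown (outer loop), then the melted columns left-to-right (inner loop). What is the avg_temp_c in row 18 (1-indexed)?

-10.8

25 rows total (5 × 5). Row 18: index ⌊(18-1)/5⌋ = 3 into city → CU1; (18-1) mod 5 = 2 into the melted columns → Aug.
So row 18 is (CU1, Aug, -10.8); avg_temp_c = -10.8.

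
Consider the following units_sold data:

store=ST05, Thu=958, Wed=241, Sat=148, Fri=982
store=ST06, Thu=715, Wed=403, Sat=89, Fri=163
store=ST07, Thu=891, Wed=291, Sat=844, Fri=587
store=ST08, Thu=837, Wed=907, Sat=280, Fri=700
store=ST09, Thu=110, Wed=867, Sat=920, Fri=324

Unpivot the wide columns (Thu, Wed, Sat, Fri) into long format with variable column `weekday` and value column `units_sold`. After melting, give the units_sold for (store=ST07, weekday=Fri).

Unpivoting turns each (store, wide-column) pair into one long row.
The wide cell at row ST07, column Fri holds 587, so the long row (ST07, Fri) has units_sold=587.

587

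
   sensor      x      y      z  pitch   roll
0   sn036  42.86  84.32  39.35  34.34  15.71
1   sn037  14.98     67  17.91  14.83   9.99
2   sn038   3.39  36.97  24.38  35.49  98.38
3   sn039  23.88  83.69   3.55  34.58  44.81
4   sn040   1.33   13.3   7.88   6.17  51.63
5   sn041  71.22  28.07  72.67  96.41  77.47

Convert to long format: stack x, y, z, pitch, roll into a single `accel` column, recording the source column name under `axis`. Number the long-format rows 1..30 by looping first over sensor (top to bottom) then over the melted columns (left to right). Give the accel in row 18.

3.55

30 rows total (6 × 5). Row 18: index ⌊(18-1)/5⌋ = 3 into sensor → sn039; (18-1) mod 5 = 2 into the melted columns → z.
So row 18 is (sn039, z, 3.55); accel = 3.55.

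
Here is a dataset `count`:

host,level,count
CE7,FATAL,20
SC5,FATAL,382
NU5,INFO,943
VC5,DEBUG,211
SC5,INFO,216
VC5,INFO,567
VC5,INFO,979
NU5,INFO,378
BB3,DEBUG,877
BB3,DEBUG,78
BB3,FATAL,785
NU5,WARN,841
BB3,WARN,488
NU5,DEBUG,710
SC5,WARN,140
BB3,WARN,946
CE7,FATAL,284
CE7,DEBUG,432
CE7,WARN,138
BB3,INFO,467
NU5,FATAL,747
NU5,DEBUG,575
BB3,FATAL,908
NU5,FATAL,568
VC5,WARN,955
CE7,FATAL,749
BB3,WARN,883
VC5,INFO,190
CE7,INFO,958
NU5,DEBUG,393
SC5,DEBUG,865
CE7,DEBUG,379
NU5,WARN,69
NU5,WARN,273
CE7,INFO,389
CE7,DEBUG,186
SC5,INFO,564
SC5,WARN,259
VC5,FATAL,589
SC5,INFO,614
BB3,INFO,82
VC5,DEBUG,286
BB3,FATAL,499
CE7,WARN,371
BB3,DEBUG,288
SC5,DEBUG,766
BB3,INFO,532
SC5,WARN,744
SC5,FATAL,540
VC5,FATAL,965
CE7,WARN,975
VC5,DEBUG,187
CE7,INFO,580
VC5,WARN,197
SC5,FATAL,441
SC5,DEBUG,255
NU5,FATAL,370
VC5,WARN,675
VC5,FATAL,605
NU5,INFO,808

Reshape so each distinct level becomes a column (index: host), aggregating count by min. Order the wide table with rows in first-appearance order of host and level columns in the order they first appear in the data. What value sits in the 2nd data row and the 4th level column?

140

With rows in first-appearance order of host, row 2 is host=SC5. level columns in first-appearance order: FATAL, INFO, DEBUG, WARN; column 4 is WARN.
Long rows with host=SC5, level=WARN: min(140, 259, 744) = 140.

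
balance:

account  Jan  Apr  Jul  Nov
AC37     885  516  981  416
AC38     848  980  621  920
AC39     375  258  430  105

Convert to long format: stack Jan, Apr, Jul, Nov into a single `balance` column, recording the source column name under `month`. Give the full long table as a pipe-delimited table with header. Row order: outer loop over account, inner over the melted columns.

Each (account, column) pair becomes one row: 3 × 4 = 12 rows.
For example, (AC37, Jan) → balance=885.

| account | month | balance |
| AC37 | Jan | 885 |
| AC37 | Apr | 516 |
| AC37 | Jul | 981 |
| AC37 | Nov | 416 |
| AC38 | Jan | 848 |
| AC38 | Apr | 980 |
| AC38 | Jul | 621 |
| AC38 | Nov | 920 |
| AC39 | Jan | 375 |
| AC39 | Apr | 258 |
| AC39 | Jul | 430 |
| AC39 | Nov | 105 |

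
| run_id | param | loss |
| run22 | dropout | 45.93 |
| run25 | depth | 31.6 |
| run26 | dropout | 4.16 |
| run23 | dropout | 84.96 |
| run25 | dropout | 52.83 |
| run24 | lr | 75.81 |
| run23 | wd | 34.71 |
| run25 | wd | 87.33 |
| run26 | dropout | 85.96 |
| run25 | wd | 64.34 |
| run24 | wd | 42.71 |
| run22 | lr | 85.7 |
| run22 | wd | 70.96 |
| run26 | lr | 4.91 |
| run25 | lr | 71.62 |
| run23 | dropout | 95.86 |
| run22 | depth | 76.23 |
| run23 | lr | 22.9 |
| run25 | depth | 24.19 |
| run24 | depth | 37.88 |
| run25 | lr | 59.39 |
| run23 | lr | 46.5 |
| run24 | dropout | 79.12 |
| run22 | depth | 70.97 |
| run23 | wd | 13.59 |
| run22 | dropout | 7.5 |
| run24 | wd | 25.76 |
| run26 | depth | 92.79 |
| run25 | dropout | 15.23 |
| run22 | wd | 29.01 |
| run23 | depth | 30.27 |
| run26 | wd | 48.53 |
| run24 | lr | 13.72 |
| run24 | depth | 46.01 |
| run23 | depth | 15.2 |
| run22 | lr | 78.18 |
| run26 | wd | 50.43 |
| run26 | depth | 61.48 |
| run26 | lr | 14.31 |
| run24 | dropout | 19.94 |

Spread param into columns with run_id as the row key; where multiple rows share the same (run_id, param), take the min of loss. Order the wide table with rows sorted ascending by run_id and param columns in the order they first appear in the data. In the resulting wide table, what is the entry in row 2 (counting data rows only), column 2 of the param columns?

With rows sorted ascending by run_id, row 2 is run_id=run23. param columns in first-appearance order: dropout, depth, lr, wd; column 2 is depth.
Long rows with run_id=run23, param=depth: min(30.27, 15.2) = 15.2.

15.2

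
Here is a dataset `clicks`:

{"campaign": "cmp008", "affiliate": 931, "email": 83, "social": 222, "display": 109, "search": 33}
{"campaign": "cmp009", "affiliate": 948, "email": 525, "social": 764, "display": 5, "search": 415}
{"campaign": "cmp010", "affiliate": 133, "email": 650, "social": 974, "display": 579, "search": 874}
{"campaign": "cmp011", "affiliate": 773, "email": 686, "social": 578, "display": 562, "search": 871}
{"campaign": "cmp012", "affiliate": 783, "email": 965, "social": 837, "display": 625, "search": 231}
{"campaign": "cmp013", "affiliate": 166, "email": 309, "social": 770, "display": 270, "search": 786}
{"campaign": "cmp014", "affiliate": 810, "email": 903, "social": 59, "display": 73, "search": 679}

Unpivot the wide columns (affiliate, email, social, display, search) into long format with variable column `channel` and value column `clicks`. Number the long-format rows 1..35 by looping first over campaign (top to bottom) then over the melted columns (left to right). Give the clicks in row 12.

35 rows total (7 × 5). Row 12: index ⌊(12-1)/5⌋ = 2 into campaign → cmp010; (12-1) mod 5 = 1 into the melted columns → email.
So row 12 is (cmp010, email, 650); clicks = 650.

650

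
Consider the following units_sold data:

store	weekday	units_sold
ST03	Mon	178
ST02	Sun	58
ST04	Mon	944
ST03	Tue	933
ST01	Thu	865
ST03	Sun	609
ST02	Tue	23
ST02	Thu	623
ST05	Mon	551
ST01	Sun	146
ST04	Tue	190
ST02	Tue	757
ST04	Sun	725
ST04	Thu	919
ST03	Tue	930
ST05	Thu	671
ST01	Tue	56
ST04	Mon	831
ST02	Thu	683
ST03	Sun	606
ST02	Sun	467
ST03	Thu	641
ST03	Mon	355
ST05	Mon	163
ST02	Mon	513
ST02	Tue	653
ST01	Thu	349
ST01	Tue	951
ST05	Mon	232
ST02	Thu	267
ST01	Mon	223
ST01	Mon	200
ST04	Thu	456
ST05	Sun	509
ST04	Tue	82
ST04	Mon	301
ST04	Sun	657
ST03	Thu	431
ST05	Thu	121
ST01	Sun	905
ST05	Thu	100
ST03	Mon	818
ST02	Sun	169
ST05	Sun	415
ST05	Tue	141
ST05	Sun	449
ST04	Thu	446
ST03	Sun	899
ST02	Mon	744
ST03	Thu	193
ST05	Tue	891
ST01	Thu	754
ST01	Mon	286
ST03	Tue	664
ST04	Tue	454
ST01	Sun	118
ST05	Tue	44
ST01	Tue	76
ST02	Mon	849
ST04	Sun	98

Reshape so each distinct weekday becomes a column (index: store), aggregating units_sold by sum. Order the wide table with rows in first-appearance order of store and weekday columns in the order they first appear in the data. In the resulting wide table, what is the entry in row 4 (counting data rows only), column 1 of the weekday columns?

With rows in first-appearance order of store, row 4 is store=ST01. weekday columns in first-appearance order: Mon, Sun, Tue, Thu; column 1 is Mon.
Long rows with store=ST01, weekday=Mon: 223 + 200 + 286 = 709.

709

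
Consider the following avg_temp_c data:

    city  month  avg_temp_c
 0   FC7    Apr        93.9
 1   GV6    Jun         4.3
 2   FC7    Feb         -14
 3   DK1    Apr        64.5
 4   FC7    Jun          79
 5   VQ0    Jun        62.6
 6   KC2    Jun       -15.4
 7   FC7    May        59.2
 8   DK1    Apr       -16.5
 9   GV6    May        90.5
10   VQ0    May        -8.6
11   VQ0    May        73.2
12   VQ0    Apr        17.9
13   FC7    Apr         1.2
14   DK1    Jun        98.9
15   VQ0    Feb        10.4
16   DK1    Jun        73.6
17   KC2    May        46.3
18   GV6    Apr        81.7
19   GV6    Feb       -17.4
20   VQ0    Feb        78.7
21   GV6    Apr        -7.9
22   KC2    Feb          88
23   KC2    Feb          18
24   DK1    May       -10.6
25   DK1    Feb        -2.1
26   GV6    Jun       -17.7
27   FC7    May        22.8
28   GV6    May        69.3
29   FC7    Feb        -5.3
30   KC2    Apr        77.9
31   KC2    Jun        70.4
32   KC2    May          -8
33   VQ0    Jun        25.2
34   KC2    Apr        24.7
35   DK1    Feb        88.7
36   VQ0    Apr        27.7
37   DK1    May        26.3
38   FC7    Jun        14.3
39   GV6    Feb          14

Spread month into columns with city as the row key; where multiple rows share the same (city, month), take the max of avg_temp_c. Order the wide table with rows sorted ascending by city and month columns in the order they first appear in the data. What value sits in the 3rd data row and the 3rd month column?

14

With rows sorted ascending by city, row 3 is city=GV6. month columns in first-appearance order: Apr, Jun, Feb, May; column 3 is Feb.
Long rows with city=GV6, month=Feb: max(-17.4, 14) = 14.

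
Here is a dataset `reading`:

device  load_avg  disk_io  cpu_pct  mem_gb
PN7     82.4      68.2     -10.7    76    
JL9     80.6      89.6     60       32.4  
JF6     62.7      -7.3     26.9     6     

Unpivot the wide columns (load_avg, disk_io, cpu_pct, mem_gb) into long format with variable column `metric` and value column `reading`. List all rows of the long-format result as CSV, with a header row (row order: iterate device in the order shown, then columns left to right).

device,metric,reading
PN7,load_avg,82.4
PN7,disk_io,68.2
PN7,cpu_pct,-10.7
PN7,mem_gb,76
JL9,load_avg,80.6
JL9,disk_io,89.6
JL9,cpu_pct,60
JL9,mem_gb,32.4
JF6,load_avg,62.7
JF6,disk_io,-7.3
JF6,cpu_pct,26.9
JF6,mem_gb,6

Each (device, column) pair becomes one row: 3 × 4 = 12 rows.
For example, (PN7, load_avg) → reading=82.4.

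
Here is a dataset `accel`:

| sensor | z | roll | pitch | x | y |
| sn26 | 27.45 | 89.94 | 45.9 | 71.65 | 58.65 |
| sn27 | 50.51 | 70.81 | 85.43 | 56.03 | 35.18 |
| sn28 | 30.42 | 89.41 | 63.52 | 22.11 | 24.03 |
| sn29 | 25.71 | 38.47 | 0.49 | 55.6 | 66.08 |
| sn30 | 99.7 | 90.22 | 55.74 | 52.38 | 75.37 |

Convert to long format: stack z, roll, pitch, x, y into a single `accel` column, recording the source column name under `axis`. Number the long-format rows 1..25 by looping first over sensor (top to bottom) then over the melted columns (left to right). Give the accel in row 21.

99.7

25 rows total (5 × 5). Row 21: index ⌊(21-1)/5⌋ = 4 into sensor → sn30; (21-1) mod 5 = 0 into the melted columns → z.
So row 21 is (sn30, z, 99.7); accel = 99.7.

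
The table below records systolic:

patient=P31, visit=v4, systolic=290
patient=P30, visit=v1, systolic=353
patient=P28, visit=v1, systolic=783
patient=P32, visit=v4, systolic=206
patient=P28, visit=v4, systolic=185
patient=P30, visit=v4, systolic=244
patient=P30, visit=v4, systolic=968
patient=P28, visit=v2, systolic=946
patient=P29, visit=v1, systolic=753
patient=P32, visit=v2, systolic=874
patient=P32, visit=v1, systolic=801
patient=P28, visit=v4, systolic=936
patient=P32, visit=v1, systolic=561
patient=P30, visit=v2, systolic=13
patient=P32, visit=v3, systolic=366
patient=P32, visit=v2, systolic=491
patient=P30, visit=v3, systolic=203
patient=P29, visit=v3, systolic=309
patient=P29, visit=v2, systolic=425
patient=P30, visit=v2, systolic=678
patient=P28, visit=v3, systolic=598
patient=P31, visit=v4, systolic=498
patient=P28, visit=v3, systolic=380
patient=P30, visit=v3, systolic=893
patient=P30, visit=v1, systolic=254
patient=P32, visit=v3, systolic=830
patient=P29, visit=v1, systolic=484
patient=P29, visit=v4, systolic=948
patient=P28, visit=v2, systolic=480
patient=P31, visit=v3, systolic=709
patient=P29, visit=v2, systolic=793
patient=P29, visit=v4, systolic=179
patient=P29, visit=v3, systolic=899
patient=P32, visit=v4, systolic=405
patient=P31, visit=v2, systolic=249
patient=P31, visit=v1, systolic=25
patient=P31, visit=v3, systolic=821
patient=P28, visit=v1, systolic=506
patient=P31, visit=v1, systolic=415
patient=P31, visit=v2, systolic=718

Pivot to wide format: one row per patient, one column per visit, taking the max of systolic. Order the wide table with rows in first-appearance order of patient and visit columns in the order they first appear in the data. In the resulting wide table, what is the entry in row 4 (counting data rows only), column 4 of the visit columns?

With rows in first-appearance order of patient, row 4 is patient=P32. visit columns in first-appearance order: v4, v1, v2, v3; column 4 is v3.
Long rows with patient=P32, visit=v3: max(366, 830) = 830.

830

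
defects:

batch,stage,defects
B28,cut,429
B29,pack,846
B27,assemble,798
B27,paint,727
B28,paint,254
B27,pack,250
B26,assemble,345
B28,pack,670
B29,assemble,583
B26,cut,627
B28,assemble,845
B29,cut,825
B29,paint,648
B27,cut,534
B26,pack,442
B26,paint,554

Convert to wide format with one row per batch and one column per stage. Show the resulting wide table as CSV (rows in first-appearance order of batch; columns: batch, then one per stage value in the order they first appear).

Columns: batch plus the 4 distinct stage values (cut, pack, assemble, paint).
For example, row B28 column cut takes defects=429 from the long row (B28, cut).

batch,cut,pack,assemble,paint
B28,429,670,845,254
B29,825,846,583,648
B27,534,250,798,727
B26,627,442,345,554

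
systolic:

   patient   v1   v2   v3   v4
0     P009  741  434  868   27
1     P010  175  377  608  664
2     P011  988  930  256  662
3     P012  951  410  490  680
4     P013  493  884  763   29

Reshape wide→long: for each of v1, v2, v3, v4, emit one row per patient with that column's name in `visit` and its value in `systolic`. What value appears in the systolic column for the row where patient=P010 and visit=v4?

664

Unpivoting turns each (patient, wide-column) pair into one long row.
The wide cell at row P010, column v4 holds 664, so the long row (P010, v4) has systolic=664.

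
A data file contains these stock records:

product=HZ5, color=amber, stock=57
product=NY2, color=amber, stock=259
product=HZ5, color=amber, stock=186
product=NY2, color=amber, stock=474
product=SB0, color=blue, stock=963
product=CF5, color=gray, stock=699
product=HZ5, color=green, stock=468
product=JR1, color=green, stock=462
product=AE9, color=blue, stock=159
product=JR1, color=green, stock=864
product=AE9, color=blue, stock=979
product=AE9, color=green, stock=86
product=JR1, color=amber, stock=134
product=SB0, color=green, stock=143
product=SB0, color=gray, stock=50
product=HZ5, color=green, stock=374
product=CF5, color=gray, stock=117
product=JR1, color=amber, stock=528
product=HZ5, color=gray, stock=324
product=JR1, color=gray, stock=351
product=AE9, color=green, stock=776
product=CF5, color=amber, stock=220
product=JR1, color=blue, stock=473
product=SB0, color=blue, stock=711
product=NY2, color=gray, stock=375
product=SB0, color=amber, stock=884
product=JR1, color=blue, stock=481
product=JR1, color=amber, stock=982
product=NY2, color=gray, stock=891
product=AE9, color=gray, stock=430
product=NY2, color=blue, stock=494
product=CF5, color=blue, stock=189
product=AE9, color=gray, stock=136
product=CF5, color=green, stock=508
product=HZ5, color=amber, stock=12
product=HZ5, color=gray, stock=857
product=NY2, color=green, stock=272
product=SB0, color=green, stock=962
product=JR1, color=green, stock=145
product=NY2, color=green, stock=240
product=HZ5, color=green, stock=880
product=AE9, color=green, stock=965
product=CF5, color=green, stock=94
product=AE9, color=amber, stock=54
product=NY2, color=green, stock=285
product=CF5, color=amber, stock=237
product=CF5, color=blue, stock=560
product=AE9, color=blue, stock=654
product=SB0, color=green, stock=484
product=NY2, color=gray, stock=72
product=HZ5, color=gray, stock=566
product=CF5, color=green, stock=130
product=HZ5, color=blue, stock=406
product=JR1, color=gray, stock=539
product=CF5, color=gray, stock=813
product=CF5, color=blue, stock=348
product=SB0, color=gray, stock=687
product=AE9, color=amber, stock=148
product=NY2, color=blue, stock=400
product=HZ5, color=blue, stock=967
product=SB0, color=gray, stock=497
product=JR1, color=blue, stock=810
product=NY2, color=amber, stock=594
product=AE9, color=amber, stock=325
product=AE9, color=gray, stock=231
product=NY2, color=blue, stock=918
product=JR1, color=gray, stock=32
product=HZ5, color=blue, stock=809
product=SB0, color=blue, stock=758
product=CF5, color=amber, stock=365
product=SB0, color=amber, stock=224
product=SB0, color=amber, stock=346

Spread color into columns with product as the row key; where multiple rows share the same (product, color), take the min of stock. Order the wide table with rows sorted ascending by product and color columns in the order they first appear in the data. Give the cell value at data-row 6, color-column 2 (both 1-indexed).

With rows sorted ascending by product, row 6 is product=SB0. color columns in first-appearance order: amber, blue, gray, green; column 2 is blue.
Long rows with product=SB0, color=blue: min(963, 711, 758) = 711.

711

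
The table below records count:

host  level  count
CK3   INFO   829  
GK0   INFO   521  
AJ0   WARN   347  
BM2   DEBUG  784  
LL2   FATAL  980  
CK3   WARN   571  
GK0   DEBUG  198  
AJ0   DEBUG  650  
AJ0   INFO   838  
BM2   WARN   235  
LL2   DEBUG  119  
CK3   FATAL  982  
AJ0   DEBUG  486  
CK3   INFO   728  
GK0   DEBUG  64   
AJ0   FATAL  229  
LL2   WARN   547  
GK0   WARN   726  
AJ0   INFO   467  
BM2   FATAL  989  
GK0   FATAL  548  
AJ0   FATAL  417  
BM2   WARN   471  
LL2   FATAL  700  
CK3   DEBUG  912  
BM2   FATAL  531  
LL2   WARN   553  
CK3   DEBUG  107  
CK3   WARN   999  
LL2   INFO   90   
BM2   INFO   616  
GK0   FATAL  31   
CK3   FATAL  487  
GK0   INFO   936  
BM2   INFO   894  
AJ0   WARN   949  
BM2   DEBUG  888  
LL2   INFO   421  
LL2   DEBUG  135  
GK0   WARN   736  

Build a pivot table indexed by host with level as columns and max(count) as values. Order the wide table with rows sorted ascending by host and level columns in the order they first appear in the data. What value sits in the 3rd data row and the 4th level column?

982

With rows sorted ascending by host, row 3 is host=CK3. level columns in first-appearance order: INFO, WARN, DEBUG, FATAL; column 4 is FATAL.
Long rows with host=CK3, level=FATAL: max(982, 487) = 982.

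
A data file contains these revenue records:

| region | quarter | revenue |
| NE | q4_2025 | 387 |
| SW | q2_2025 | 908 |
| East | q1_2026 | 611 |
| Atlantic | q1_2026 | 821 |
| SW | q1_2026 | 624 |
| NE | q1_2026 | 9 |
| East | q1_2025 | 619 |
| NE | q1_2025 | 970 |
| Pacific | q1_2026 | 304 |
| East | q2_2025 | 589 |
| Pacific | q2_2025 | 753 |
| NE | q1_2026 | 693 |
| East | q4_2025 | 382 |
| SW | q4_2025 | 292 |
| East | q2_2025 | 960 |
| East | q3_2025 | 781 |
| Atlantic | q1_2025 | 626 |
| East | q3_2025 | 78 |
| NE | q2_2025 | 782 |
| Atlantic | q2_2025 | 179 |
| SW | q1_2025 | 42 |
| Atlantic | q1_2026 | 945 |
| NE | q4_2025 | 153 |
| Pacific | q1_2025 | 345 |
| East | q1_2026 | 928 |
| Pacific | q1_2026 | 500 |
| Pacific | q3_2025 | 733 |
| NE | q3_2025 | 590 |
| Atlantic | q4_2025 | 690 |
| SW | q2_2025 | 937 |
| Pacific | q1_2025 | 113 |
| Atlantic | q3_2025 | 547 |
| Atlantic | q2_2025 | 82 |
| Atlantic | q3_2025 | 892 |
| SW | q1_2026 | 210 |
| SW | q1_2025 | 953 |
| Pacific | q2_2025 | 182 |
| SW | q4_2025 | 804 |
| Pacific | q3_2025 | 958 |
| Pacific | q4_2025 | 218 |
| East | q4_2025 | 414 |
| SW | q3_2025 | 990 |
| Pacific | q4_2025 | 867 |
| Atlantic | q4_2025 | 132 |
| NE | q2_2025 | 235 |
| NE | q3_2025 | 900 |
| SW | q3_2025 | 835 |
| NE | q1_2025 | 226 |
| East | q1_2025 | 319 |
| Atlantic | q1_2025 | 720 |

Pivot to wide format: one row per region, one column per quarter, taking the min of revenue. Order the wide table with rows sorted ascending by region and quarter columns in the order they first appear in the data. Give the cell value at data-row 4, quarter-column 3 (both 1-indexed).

304

With rows sorted ascending by region, row 4 is region=Pacific. quarter columns in first-appearance order: q4_2025, q2_2025, q1_2026, q1_2025, q3_2025; column 3 is q1_2026.
Long rows with region=Pacific, quarter=q1_2026: min(304, 500) = 304.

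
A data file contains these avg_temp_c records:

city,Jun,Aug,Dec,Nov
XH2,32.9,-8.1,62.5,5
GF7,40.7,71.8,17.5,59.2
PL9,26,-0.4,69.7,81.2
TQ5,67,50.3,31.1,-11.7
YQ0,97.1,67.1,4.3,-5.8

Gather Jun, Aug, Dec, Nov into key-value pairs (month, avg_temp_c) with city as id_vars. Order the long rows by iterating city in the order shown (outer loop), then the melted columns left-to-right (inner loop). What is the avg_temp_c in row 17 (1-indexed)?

97.1

20 rows total (5 × 4). Row 17: index ⌊(17-1)/4⌋ = 4 into city → YQ0; (17-1) mod 4 = 0 into the melted columns → Jun.
So row 17 is (YQ0, Jun, 97.1); avg_temp_c = 97.1.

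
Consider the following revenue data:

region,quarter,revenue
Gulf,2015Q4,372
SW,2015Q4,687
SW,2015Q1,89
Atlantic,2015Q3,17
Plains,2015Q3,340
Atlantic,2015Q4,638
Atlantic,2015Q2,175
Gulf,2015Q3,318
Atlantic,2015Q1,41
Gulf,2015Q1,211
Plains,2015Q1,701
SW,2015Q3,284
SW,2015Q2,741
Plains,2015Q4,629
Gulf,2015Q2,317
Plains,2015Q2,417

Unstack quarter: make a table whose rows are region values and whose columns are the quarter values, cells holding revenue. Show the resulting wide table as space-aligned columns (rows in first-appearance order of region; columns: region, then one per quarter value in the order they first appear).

Columns: region plus the 4 distinct quarter values (2015Q4, 2015Q1, 2015Q3, 2015Q2).
For example, row Gulf column 2015Q4 takes revenue=372 from the long row (Gulf, 2015Q4).

region    2015Q4  2015Q1  2015Q3  2015Q2
Gulf      372     211     318     317   
SW        687     89      284     741   
Atlantic  638     41      17      175   
Plains    629     701     340     417   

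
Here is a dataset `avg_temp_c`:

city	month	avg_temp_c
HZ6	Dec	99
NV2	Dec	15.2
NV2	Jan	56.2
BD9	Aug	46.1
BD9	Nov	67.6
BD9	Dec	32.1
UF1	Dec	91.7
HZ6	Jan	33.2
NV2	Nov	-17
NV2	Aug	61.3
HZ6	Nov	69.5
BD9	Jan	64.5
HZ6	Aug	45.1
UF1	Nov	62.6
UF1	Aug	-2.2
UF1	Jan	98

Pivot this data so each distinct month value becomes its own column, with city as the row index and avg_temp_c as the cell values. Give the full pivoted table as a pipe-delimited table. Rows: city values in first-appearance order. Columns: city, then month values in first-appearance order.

| city | Dec | Jan | Aug | Nov |
| HZ6 | 99 | 33.2 | 45.1 | 69.5 |
| NV2 | 15.2 | 56.2 | 61.3 | -17 |
| BD9 | 32.1 | 64.5 | 46.1 | 67.6 |
| UF1 | 91.7 | 98 | -2.2 | 62.6 |

Columns: city plus the 4 distinct month values (Dec, Jan, Aug, Nov).
For example, row HZ6 column Dec takes avg_temp_c=99 from the long row (HZ6, Dec).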